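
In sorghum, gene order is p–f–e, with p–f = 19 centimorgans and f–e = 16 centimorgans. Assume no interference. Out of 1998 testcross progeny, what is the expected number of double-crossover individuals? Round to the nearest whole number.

61

Map distances give recombination frequencies of 0.190 and 0.160 for the two intervals.
With no interference, expected double-crossover frequency = 0.190 × 0.160 = 0.03040.
Expected number = 0.03040 × 1998 = 60.74 ≈ 61.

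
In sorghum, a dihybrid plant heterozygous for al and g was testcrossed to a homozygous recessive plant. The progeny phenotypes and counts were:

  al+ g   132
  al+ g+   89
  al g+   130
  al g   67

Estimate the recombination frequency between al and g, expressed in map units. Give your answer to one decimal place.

37.3 map units

The two most frequent classes, al+ g (132) and al g+ (130), are the parental types, so the F1 was al+ g / al g+.
The recombinant classes are al+ g+ and al g: 89 + 67 = 156.
Recombination frequency = 156/418 = 0.3732 ≈ 37.3%, i.e. 37.3 map units.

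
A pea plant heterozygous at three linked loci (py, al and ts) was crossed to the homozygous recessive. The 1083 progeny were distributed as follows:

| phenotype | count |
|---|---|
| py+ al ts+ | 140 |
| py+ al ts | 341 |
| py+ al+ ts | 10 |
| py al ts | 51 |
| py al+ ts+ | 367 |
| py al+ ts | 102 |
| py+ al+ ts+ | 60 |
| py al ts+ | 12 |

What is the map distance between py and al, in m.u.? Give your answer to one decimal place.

12.3 m.u.

The two most frequent reciprocal classes, py al+ ts+ and py+ al ts, are the parental types, so the F1 was py al+ ts+ / py+ al ts.
The two rarest classes, py al ts+ and py+ al+ ts, are the double crossovers. Comparing them with the parentals, only the al allele has switched, so al is the middle locus and the order is ts – al – py.
Crossovers in the al–py interval produce the single-crossover classes py+ al+ ts+ and py al ts (60 + 51 = 111) plus the double crossovers (22).
RF(al–py) = (111 + 22) / 1083 = 133/1083 = 0.1228 → 12.3 m.u.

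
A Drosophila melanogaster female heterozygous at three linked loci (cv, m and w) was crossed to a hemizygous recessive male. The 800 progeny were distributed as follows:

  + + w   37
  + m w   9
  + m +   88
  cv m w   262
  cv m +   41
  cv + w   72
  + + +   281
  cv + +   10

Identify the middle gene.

The two most frequent reciprocal classes, cv m w and + + +, are the parental types, so the F1 was cv m w / + + +.
The two rarest classes, + m w and cv + +, are the double crossovers. Comparing them with the parentals, only the cv allele has switched, so cv is the middle locus and the order is m – cv – w.

cv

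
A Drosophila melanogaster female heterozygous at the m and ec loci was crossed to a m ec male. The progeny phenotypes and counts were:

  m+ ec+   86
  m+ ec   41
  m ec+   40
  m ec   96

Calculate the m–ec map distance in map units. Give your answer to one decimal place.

The two most frequent classes, m+ ec+ (86) and m ec (96), are the parental types, so the F1 was m+ ec+ / m ec.
The recombinant classes are m+ ec and m ec+: 41 + 40 = 81.
Recombination frequency = 81/263 = 0.3080 ≈ 30.8%, i.e. 30.8 map units.

30.8 map units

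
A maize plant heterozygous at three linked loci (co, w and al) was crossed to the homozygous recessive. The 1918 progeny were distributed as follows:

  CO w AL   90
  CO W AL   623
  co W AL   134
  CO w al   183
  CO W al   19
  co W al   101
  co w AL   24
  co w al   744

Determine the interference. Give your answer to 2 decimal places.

The two most frequent reciprocal classes, co w al and CO W AL, are the parental types, so the F1 was co w al / CO W AL.
The two rarest classes, co w AL and CO W al, are the double crossovers. Comparing them with the parentals, only the al allele has switched, so al is the middle locus and the order is co – al – w.
co–al: (317 + 43)/1918 = 0.1877; al–w: (191 + 43)/1918 = 0.1220.
Expected DCO frequency = 0.1877 × 0.1220 ≈ 0.02290; observed = 43/1918 ≈ 0.02242.
Coefficient of coincidence = 0.02242/0.02290 ≈ 0.98; interference = 1 − 0.98 = 0.02.

0.02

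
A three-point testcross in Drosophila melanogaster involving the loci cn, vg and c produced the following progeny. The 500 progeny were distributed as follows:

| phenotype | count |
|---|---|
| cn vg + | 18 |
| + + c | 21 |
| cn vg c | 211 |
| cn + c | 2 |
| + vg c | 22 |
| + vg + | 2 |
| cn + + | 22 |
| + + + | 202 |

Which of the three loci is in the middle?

vg

The two most frequent reciprocal classes, + + + and cn vg c, are the parental types, so the F1 was + + + / cn vg c.
The two rarest classes, + vg + and cn + c, are the double crossovers. Comparing them with the parentals, only the vg allele has switched, so vg is the middle locus and the order is c – vg – cn.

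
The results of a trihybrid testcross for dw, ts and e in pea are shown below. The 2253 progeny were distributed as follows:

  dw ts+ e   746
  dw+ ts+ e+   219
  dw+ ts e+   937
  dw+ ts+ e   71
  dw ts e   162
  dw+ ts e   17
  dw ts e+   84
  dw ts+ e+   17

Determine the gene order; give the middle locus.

e

The two most frequent reciprocal classes, dw+ ts e+ and dw ts+ e, are the parental types, so the F1 was dw+ ts e+ / dw ts+ e.
The two rarest classes, dw+ ts e and dw ts+ e+, are the double crossovers. Comparing them with the parentals, only the e allele has switched, so e is the middle locus and the order is ts – e – dw.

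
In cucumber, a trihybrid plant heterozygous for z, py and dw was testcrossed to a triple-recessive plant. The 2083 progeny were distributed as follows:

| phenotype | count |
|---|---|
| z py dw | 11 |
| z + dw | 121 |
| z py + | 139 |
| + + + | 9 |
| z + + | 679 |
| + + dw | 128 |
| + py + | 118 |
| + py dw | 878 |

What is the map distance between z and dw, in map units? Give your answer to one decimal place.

The two most frequent reciprocal classes, + py dw and z + +, are the parental types, so the F1 was + py dw / z + +.
The two rarest classes, z py dw and + + +, are the double crossovers. Comparing them with the parentals, only the z allele has switched, so z is the middle locus and the order is py – z – dw.
Crossovers in the z–dw interval produce the single-crossover classes + py + and z + dw (118 + 121 = 239) plus the double crossovers (20).
RF(z–dw) = (239 + 20) / 2083 = 259/2083 = 0.1243 → 12.4 map units.

12.4 map units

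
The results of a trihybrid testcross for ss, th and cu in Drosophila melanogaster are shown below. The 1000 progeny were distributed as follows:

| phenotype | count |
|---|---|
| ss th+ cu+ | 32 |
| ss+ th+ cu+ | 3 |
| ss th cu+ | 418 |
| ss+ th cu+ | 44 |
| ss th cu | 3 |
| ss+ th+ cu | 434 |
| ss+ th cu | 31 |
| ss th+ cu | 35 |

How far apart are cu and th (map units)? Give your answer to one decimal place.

6.9 map units

The two most frequent reciprocal classes, ss+ th+ cu and ss th cu+, are the parental types, so the F1 was ss+ th+ cu / ss th cu+.
The two rarest classes, ss+ th+ cu+ and ss th cu, are the double crossovers. Comparing them with the parentals, only the cu allele has switched, so cu is the middle locus and the order is th – cu – ss.
Crossovers in the th–cu interval produce the single-crossover classes ss+ th cu and ss th+ cu+ (31 + 32 = 63) plus the double crossovers (6).
RF(th–cu) = (63 + 6) / 1000 = 69/1000 = 0.0690 → 6.9 map units.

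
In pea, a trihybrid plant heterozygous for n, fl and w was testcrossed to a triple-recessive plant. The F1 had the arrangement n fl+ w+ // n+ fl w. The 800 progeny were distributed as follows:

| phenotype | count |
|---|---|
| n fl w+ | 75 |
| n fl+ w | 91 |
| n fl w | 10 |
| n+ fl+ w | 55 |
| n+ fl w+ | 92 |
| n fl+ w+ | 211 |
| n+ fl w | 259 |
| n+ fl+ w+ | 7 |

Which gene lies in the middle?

n

The two rarest classes, n+ fl+ w+ and n fl w, are the double crossovers. Comparing them with the parentals, only the n allele has switched, so n is the middle locus and the order is w – n – fl.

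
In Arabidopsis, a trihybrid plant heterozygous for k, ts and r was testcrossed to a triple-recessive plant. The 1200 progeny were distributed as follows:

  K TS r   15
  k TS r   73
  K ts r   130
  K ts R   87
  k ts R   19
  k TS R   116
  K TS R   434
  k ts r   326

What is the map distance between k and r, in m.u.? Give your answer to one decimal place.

The two most frequent reciprocal classes, K TS R and k ts r, are the parental types, so the F1 was K TS R / k ts r.
The two rarest classes, K TS r and k ts R, are the double crossovers. Comparing them with the parentals, only the r allele has switched, so r is the middle locus and the order is ts – r – k.
Crossovers in the r–k interval produce the single-crossover classes k TS R and K ts r (116 + 130 = 246) plus the double crossovers (34).
RF(r–k) = (246 + 34) / 1200 = 280/1200 = 0.2333 → 23.3 m.u.

23.3 m.u.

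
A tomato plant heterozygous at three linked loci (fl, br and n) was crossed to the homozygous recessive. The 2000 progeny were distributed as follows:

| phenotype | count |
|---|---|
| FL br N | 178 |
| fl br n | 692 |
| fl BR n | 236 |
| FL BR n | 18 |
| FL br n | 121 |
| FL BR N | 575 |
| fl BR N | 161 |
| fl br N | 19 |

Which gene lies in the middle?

n

The two most frequent reciprocal classes, fl br n and FL BR N, are the parental types, so the F1 was fl br n / FL BR N.
The two rarest classes, fl br N and FL BR n, are the double crossovers. Comparing them with the parentals, only the n allele has switched, so n is the middle locus and the order is fl – n – br.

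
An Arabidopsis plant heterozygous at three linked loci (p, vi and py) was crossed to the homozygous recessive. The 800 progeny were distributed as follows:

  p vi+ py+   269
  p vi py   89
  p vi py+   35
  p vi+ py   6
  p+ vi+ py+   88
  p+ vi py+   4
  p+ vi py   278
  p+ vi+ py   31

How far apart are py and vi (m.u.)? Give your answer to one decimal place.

9.5 m.u.

The two most frequent reciprocal classes, p+ vi py and p vi+ py+, are the parental types, so the F1 was p+ vi py / p vi+ py+.
The two rarest classes, p+ vi py+ and p vi+ py, are the double crossovers. Comparing them with the parentals, only the py allele has switched, so py is the middle locus and the order is vi – py – p.
Crossovers in the vi–py interval produce the single-crossover classes p+ vi+ py and p vi py+ (31 + 35 = 66) plus the double crossovers (10).
RF(vi–py) = (66 + 10) / 800 = 76/800 = 0.0950 → 9.5 m.u.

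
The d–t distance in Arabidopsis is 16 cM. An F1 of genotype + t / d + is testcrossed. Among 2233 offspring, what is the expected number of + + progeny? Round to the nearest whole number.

179

A map distance of 16 cM corresponds to a recombination frequency of 0.160.
The F1 is + t / d +, so + + is a recombinant gamete class with expected frequency r/2 = 0.160/2 = 0.0800.
Expected number = 0.0800 × 2233 = 178.64 ≈ 179.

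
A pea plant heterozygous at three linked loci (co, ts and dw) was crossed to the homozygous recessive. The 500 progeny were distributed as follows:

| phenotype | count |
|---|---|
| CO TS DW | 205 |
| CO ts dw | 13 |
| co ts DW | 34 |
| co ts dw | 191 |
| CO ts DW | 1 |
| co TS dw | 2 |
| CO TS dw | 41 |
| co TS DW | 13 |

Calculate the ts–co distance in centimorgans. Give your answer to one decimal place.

The two most frequent reciprocal classes, CO TS DW and co ts dw, are the parental types, so the F1 was CO TS DW / co ts dw.
The two rarest classes, CO ts DW and co TS dw, are the double crossovers. Comparing them with the parentals, only the ts allele has switched, so ts is the middle locus and the order is co – ts – dw.
Crossovers in the co–ts interval produce the single-crossover classes co TS DW and CO ts dw (13 + 13 = 26) plus the double crossovers (3).
RF(co–ts) = (26 + 3) / 500 = 29/500 = 0.0580 → 5.8 centimorgans.

5.8 centimorgans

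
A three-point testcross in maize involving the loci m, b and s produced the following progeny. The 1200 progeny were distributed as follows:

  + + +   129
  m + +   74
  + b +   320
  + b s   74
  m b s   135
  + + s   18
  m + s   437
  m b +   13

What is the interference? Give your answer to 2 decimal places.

0.30

The two most frequent reciprocal classes, + b + and m + s, are the parental types, so the F1 was + b + / m + s.
The two rarest classes, m b + and + + s, are the double crossovers. Comparing them with the parentals, only the m allele has switched, so m is the middle locus and the order is b – m – s.
b–m: (264 + 31)/1200 = 0.2458; m–s: (148 + 31)/1200 = 0.1492.
Expected DCO frequency = 0.2458 × 0.1492 ≈ 0.03667; observed = 31/1200 ≈ 0.02583.
Coefficient of coincidence = 0.02583/0.03667 ≈ 0.70; interference = 1 − 0.70 = 0.30.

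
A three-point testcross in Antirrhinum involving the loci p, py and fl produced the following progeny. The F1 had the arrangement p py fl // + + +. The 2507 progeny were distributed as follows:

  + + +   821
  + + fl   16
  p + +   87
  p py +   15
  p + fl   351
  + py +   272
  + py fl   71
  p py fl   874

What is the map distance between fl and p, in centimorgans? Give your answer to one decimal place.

The two rarest classes, p py + and + + fl, are the double crossovers. Comparing them with the parentals, only the fl allele has switched, so fl is the middle locus and the order is p – fl – py.
Crossovers in the p–fl interval produce the single-crossover classes + py fl and p + + (71 + 87 = 158) plus the double crossovers (31).
RF(p–fl) = (158 + 31) / 2507 = 189/2507 = 0.0754 → 7.5 centimorgans.

7.5 centimorgans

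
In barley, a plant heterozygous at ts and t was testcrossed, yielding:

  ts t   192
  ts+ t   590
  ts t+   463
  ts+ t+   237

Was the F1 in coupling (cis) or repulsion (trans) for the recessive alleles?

trans

The two most frequent classes are ts+ t (590) and ts t+ (463); these are the parental (non-recombinant) types.
So the F1 carried ts+ t on one chromosome and ts t+ on the other — the recessive alleles are on opposite chromosomes (trans / repulsion).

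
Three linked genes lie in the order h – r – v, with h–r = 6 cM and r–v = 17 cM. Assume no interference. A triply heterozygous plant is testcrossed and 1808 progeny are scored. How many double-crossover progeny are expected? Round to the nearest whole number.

Map distances give recombination frequencies of 0.060 and 0.170 for the two intervals.
With no interference, expected double-crossover frequency = 0.060 × 0.170 = 0.01020.
Expected number = 0.01020 × 1808 = 18.44 ≈ 18.

18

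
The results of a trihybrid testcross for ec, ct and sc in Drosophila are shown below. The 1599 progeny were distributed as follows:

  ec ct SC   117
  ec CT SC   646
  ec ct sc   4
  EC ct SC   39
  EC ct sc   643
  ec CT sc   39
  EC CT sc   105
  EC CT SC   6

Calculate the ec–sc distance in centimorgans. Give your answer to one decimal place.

The two most frequent reciprocal classes, ec CT SC and EC ct sc, are the parental types, so the F1 was ec CT SC / EC ct sc.
The two rarest classes, EC CT SC and ec ct sc, are the double crossovers. Comparing them with the parentals, only the ec allele has switched, so ec is the middle locus and the order is sc – ec – ct.
Crossovers in the sc–ec interval produce the single-crossover classes ec CT sc and EC ct SC (39 + 39 = 78) plus the double crossovers (10).
RF(sc–ec) = (78 + 10) / 1599 = 88/1599 = 0.0550 → 5.5 centimorgans.

5.5 centimorgans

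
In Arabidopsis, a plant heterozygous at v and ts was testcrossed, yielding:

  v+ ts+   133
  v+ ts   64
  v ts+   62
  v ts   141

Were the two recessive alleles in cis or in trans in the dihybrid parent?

The two most frequent classes are v+ ts+ (133) and v ts (141); these are the parental (non-recombinant) types.
So the F1 carried v+ ts+ on one chromosome and v ts on the other — the recessive alleles are on the same chromosome (cis / coupling).

cis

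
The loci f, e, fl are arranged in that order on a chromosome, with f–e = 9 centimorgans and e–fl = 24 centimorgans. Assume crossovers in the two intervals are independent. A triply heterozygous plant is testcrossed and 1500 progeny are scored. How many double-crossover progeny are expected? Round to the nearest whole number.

Map distances give recombination frequencies of 0.090 and 0.240 for the two intervals.
With no interference, expected double-crossover frequency = 0.090 × 0.240 = 0.02160.
Expected number = 0.02160 × 1500 = 32.40 ≈ 32.

32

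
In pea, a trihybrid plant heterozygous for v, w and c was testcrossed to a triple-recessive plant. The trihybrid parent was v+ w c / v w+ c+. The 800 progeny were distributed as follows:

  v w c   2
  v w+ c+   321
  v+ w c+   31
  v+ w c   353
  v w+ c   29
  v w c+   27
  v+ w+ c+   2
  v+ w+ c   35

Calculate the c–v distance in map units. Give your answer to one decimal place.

8.0 map units

The two rarest classes, v w c and v+ w+ c+, are the double crossovers. Comparing them with the parentals, only the v allele has switched, so v is the middle locus and the order is w – v – c.
Crossovers in the v–c interval produce the single-crossover classes v+ w c+ and v w+ c (31 + 29 = 60) plus the double crossovers (4).
RF(v–c) = (60 + 4) / 800 = 64/800 = 0.0800 → 8.0 map units.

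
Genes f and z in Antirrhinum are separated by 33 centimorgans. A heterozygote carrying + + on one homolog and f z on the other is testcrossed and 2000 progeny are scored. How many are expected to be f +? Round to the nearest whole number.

A map distance of 33 centimorgans corresponds to a recombination frequency of 0.330.
The F1 is + + / f z, so f + is a recombinant gamete class with expected frequency r/2 = 0.330/2 = 0.1650.
Expected number = 0.1650 × 2000 = 330.00 ≈ 330.

330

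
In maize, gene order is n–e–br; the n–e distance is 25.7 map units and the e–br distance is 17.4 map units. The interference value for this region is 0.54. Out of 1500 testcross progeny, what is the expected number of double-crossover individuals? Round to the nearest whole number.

31

Map distances give recombination frequencies of 0.257 and 0.174 for the two intervals.
With interference 0.54 (so coincidence = 0.46), expected double-crossover frequency = 0.257 × 0.174 × 0.46 = 0.02057.
Expected number = 0.02057 × 1500 = 30.86 ≈ 31.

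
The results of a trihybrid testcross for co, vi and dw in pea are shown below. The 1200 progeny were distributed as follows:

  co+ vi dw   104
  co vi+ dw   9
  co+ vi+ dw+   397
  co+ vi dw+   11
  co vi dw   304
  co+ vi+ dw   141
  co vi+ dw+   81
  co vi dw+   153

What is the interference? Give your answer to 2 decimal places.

The two most frequent reciprocal classes, co+ vi+ dw+ and co vi dw, are the parental types, so the F1 was co+ vi+ dw+ / co vi dw.
The two rarest classes, co+ vi dw+ and co vi+ dw, are the double crossovers. Comparing them with the parentals, only the vi allele has switched, so vi is the middle locus and the order is co – vi – dw.
co–vi: (185 + 20)/1200 = 0.1708; vi–dw: (294 + 20)/1200 = 0.2617.
Expected DCO frequency = 0.1708 × 0.2617 ≈ 0.04470; observed = 20/1200 ≈ 0.01667.
Coefficient of coincidence = 0.01667/0.04470 ≈ 0.37; interference = 1 − 0.37 = 0.63.

0.63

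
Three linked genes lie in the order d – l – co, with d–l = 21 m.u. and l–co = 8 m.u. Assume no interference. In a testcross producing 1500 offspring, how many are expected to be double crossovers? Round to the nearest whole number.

25

Map distances give recombination frequencies of 0.210 and 0.080 for the two intervals.
With no interference, expected double-crossover frequency = 0.210 × 0.080 = 0.01680.
Expected number = 0.01680 × 1500 = 25.20 ≈ 25.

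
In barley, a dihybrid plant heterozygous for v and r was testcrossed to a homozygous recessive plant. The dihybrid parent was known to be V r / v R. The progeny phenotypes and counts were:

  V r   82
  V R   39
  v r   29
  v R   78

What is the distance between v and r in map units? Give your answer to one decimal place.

The recombinant classes are V R and v r: 39 + 29 = 68.
Recombination frequency = 68/228 = 0.2982 ≈ 29.8%, i.e. 29.8 map units.

29.8 map units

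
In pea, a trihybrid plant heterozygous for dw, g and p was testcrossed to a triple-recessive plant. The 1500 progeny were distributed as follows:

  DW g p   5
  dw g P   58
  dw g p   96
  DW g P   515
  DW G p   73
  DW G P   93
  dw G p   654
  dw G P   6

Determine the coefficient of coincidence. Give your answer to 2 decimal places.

0.58

The two most frequent reciprocal classes, dw G p and DW g P, are the parental types, so the F1 was dw G p / DW g P.
The two rarest classes, dw G P and DW g p, are the double crossovers. Comparing them with the parentals, only the p allele has switched, so p is the middle locus and the order is g – p – dw.
g–p: (189 + 11)/1500 = 0.1333; p–dw: (131 + 11)/1500 = 0.0947.
Expected DCO frequency = 0.1333 × 0.0947 ≈ 0.01262; observed = 11/1500 ≈ 0.00733.
Coefficient of coincidence = 0.00733/0.01262 ≈ 0.58.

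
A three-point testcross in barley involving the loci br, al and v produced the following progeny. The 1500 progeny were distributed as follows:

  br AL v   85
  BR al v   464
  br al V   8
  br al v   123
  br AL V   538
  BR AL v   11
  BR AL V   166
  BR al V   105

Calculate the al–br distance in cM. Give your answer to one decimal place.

20.5 cM

The two most frequent reciprocal classes, br AL V and BR al v, are the parental types, so the F1 was br AL V / BR al v.
The two rarest classes, br al V and BR AL v, are the double crossovers. Comparing them with the parentals, only the al allele has switched, so al is the middle locus and the order is v – al – br.
Crossovers in the al–br interval produce the single-crossover classes BR AL V and br al v (166 + 123 = 289) plus the double crossovers (19).
RF(al–br) = (289 + 19) / 1500 = 308/1500 = 0.2053 → 20.5 cM.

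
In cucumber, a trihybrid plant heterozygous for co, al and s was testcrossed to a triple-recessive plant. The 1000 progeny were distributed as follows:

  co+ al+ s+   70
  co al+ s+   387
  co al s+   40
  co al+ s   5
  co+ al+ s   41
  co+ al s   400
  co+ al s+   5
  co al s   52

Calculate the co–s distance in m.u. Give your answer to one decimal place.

13.2 m.u.

The two most frequent reciprocal classes, co al+ s+ and co+ al s, are the parental types, so the F1 was co al+ s+ / co+ al s.
The two rarest classes, co al+ s and co+ al s+, are the double crossovers. Comparing them with the parentals, only the s allele has switched, so s is the middle locus and the order is co – s – al.
Crossovers in the co–s interval produce the single-crossover classes co+ al+ s+ and co al s (70 + 52 = 122) plus the double crossovers (10).
RF(co–s) = (122 + 10) / 1000 = 132/1000 = 0.1320 → 13.2 m.u.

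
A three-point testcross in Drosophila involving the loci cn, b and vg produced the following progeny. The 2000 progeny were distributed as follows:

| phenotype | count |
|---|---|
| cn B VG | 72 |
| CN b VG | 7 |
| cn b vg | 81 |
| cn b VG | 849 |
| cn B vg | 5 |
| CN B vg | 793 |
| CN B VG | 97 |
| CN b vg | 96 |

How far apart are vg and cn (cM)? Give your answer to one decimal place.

The two most frequent reciprocal classes, CN B vg and cn b VG, are the parental types, so the F1 was CN B vg / cn b VG.
The two rarest classes, cn B vg and CN b VG, are the double crossovers. Comparing them with the parentals, only the cn allele has switched, so cn is the middle locus and the order is b – cn – vg.
Crossovers in the cn–vg interval produce the single-crossover classes CN B VG and cn b vg (97 + 81 = 178) plus the double crossovers (12).
RF(cn–vg) = (178 + 12) / 2000 = 190/2000 = 0.0950 → 9.5 cM.

9.5 cM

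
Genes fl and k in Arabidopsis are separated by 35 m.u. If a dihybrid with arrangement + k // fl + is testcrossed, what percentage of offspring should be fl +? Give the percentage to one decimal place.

A map distance of 35 m.u. corresponds to a recombination frequency of 0.350.
The F1 is + k / fl +, so fl + is a parental gamete class with expected frequency (1 − r)/2 = 0.650/2 = 0.3250.
That is 0.3250 = 32.5% of the progeny.

32.5%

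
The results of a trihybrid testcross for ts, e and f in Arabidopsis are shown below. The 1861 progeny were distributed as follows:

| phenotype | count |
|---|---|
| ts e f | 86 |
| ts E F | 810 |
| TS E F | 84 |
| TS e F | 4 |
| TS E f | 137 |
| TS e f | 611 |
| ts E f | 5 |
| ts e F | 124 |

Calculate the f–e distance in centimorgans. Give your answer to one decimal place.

14.5 centimorgans

The two most frequent reciprocal classes, TS e f and ts E F, are the parental types, so the F1 was TS e f / ts E F.
The two rarest classes, TS e F and ts E f, are the double crossovers. Comparing them with the parentals, only the f allele has switched, so f is the middle locus and the order is ts – f – e.
Crossovers in the f–e interval produce the single-crossover classes TS E f and ts e F (137 + 124 = 261) plus the double crossovers (9).
RF(f–e) = (261 + 9) / 1861 = 270/1861 = 0.1451 → 14.5 centimorgans.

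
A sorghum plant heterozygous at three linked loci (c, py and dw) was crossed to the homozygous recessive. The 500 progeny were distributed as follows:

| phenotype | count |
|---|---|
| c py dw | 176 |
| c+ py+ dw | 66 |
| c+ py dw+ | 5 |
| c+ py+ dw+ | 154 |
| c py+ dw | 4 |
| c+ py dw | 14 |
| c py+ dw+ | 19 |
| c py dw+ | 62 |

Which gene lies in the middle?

py

The two most frequent reciprocal classes, c+ py+ dw+ and c py dw, are the parental types, so the F1 was c+ py+ dw+ / c py dw.
The two rarest classes, c+ py dw+ and c py+ dw, are the double crossovers. Comparing them with the parentals, only the py allele has switched, so py is the middle locus and the order is dw – py – c.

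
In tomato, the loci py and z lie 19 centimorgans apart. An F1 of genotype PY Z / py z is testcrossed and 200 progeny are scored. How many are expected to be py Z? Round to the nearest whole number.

19

A map distance of 19 centimorgans corresponds to a recombination frequency of 0.190.
The F1 is PY Z / py z, so py Z is a recombinant gamete class with expected frequency r/2 = 0.190/2 = 0.0950.
Expected number = 0.0950 × 200 = 19.00 ≈ 19.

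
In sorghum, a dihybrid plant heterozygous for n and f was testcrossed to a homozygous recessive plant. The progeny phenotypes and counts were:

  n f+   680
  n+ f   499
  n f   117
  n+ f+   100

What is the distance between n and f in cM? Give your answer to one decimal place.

The two most frequent classes, n+ f (499) and n f+ (680), are the parental types, so the F1 was n+ f / n f+.
The recombinant classes are n+ f+ and n f: 100 + 117 = 217.
Recombination frequency = 217/1396 = 0.1554 ≈ 15.5%, i.e. 15.5 cM.

15.5 cM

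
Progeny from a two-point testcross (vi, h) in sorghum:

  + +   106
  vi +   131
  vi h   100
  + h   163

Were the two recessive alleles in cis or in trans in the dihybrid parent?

The two most frequent classes are + h (163) and vi + (131); these are the parental (non-recombinant) types.
So the F1 carried + h on one chromosome and vi + on the other — the recessive alleles are on opposite chromosomes (trans / repulsion).

trans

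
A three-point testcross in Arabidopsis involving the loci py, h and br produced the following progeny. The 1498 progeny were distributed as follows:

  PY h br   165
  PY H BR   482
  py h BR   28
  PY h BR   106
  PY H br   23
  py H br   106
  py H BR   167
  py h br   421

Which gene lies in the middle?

br

The two most frequent reciprocal classes, py h br and PY H BR, are the parental types, so the F1 was py h br / PY H BR.
The two rarest classes, py h BR and PY H br, are the double crossovers. Comparing them with the parentals, only the br allele has switched, so br is the middle locus and the order is h – br – py.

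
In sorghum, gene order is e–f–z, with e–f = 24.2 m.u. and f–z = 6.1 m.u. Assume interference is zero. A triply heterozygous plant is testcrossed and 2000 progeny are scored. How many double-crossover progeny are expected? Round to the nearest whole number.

Map distances give recombination frequencies of 0.242 and 0.061 for the two intervals.
With no interference, expected double-crossover frequency = 0.242 × 0.061 = 0.01476.
Expected number = 0.01476 × 2000 = 29.52 ≈ 30.

30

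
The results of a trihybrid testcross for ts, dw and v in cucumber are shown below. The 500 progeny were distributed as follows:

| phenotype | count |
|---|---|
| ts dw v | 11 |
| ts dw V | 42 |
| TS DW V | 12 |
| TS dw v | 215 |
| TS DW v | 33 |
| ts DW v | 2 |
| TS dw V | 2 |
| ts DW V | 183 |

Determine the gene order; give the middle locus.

v

The two most frequent reciprocal classes, TS dw v and ts DW V, are the parental types, so the F1 was TS dw v / ts DW V.
The two rarest classes, TS dw V and ts DW v, are the double crossovers. Comparing them with the parentals, only the v allele has switched, so v is the middle locus and the order is ts – v – dw.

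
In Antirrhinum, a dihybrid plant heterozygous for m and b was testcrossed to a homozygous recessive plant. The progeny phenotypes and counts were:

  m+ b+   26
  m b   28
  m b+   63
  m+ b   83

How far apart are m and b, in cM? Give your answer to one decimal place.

27.0 cM

The two most frequent classes, m+ b (83) and m b+ (63), are the parental types, so the F1 was m+ b / m b+.
The recombinant classes are m+ b+ and m b: 26 + 28 = 54.
Recombination frequency = 54/200 = 0.2700 ≈ 27.0%, i.e. 27.0 cM.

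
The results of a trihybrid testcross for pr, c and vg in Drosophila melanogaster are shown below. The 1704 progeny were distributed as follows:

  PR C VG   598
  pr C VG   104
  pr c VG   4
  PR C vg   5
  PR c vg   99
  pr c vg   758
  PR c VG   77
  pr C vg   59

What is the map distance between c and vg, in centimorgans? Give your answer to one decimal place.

8.5 centimorgans

The two most frequent reciprocal classes, pr c vg and PR C VG, are the parental types, so the F1 was pr c vg / PR C VG.
The two rarest classes, pr c VG and PR C vg, are the double crossovers. Comparing them with the parentals, only the vg allele has switched, so vg is the middle locus and the order is c – vg – pr.
Crossovers in the c–vg interval produce the single-crossover classes pr C vg and PR c VG (59 + 77 = 136) plus the double crossovers (9).
RF(c–vg) = (136 + 9) / 1704 = 145/1704 = 0.0851 → 8.5 centimorgans.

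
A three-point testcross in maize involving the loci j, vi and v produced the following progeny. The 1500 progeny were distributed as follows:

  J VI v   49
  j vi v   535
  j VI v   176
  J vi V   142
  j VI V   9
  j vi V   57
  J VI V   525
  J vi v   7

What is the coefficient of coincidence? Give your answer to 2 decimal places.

The two most frequent reciprocal classes, j vi v and J VI V, are the parental types, so the F1 was j vi v / J VI V.
The two rarest classes, J vi v and j VI V, are the double crossovers. Comparing them with the parentals, only the j allele has switched, so j is the middle locus and the order is vi – j – v.
vi–j: (318 + 16)/1500 = 0.2227; j–v: (106 + 16)/1500 = 0.0813.
Expected DCO frequency = 0.2227 × 0.0813 ≈ 0.01811; observed = 16/1500 ≈ 0.01067.
Coefficient of coincidence = 0.01067/0.01811 ≈ 0.59.

0.59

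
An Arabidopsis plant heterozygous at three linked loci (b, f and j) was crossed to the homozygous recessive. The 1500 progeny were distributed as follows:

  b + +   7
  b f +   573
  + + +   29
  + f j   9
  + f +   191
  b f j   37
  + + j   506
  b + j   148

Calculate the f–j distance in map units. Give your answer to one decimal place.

The two most frequent reciprocal classes, b f + and + + j, are the parental types, so the F1 was b f + / + + j.
The two rarest classes, b + + and + f j, are the double crossovers. Comparing them with the parentals, only the f allele has switched, so f is the middle locus and the order is j – f – b.
Crossovers in the j–f interval produce the single-crossover classes b f j and + + + (37 + 29 = 66) plus the double crossovers (16).
RF(j–f) = (66 + 16) / 1500 = 82/1500 = 0.0547 → 5.5 map units.

5.5 map units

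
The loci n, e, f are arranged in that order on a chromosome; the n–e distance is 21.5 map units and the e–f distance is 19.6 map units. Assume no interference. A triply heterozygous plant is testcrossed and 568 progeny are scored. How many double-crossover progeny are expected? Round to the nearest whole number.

24

Map distances give recombination frequencies of 0.215 and 0.196 for the two intervals.
With no interference, expected double-crossover frequency = 0.215 × 0.196 = 0.04214.
Expected number = 0.04214 × 568 = 23.94 ≈ 24.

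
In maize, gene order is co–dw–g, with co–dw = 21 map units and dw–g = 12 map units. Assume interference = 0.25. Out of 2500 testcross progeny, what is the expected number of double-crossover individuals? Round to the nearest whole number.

Map distances give recombination frequencies of 0.210 and 0.120 for the two intervals.
With interference 0.25 (so coincidence = 0.75), expected double-crossover frequency = 0.210 × 0.120 × 0.75 = 0.01890.
Expected number = 0.01890 × 2500 = 47.25 ≈ 47.

47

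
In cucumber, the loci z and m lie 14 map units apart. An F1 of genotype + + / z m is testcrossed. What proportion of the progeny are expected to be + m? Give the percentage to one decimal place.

7.0%

A map distance of 14 map units corresponds to a recombination frequency of 0.140.
The F1 is + + / z m, so + m is a recombinant gamete class with expected frequency r/2 = 0.140/2 = 0.0700.
That is 0.0700 = 7.0% of the progeny.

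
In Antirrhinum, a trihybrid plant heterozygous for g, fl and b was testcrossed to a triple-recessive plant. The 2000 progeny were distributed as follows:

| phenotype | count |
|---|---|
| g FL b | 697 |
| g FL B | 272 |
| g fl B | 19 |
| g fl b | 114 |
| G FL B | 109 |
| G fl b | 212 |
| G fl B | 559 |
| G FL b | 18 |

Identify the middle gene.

g

The two most frequent reciprocal classes, g FL b and G fl B, are the parental types, so the F1 was g FL b / G fl B.
The two rarest classes, G FL b and g fl B, are the double crossovers. Comparing them with the parentals, only the g allele has switched, so g is the middle locus and the order is b – g – fl.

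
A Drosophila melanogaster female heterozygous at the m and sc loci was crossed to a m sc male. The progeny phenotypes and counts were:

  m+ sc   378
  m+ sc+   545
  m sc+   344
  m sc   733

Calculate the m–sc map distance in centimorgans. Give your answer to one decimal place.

36.1 centimorgans

The two most frequent classes, m+ sc+ (545) and m sc (733), are the parental types, so the F1 was m+ sc+ / m sc.
The recombinant classes are m+ sc and m sc+: 378 + 344 = 722.
Recombination frequency = 722/2000 = 0.3610 ≈ 36.1%, i.e. 36.1 centimorgans.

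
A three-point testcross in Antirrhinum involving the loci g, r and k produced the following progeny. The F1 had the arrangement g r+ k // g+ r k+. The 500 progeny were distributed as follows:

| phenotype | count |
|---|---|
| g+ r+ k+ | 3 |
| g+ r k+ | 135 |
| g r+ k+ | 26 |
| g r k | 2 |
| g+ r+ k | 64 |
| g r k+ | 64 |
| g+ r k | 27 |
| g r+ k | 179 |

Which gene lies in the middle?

The two rarest classes, g r k and g+ r+ k+, are the double crossovers. Comparing them with the parentals, only the r allele has switched, so r is the middle locus and the order is g – r – k.

r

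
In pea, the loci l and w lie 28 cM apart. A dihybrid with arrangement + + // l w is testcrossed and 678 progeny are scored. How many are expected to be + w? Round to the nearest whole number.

95

A map distance of 28 cM corresponds to a recombination frequency of 0.280.
The F1 is + + / l w, so + w is a recombinant gamete class with expected frequency r/2 = 0.280/2 = 0.1400.
Expected number = 0.1400 × 678 = 94.92 ≈ 95.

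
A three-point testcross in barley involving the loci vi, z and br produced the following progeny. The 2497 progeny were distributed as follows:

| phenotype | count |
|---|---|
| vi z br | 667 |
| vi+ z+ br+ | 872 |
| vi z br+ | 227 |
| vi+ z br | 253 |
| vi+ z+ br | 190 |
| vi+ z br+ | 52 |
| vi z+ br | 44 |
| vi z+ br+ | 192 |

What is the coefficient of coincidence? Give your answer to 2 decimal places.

The two most frequent reciprocal classes, vi+ z+ br+ and vi z br, are the parental types, so the F1 was vi+ z+ br+ / vi z br.
The two rarest classes, vi+ z br+ and vi z+ br, are the double crossovers. Comparing them with the parentals, only the z allele has switched, so z is the middle locus and the order is br – z – vi.
br–z: (417 + 96)/2497 = 0.2054; z–vi: (445 + 96)/2497 = 0.2167.
Expected DCO frequency = 0.2054 × 0.2167 ≈ 0.04451; observed = 96/2497 ≈ 0.03845.
Coefficient of coincidence = 0.03845/0.04451 ≈ 0.86.

0.86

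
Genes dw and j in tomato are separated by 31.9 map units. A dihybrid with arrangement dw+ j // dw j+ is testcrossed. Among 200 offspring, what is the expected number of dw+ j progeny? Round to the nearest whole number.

68

A map distance of 31.9 map units corresponds to a recombination frequency of 0.319.
The F1 is dw+ j / dw j+, so dw+ j is a parental gamete class with expected frequency (1 − r)/2 = 0.681/2 = 0.3405.
Expected number = 0.3405 × 200 = 68.10 ≈ 68.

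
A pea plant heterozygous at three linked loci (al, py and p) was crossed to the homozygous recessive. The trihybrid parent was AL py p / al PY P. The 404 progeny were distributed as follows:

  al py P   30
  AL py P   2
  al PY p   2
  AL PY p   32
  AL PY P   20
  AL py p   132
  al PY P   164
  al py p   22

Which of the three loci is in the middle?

The two rarest classes, AL py P and al PY p, are the double crossovers. Comparing them with the parentals, only the p allele has switched, so p is the middle locus and the order is al – p – py.

p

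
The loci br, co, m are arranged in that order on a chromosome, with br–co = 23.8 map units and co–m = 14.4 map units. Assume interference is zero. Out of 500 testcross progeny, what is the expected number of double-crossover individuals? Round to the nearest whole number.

17

Map distances give recombination frequencies of 0.238 and 0.144 for the two intervals.
With no interference, expected double-crossover frequency = 0.238 × 0.144 = 0.03427.
Expected number = 0.03427 × 500 = 17.14 ≈ 17.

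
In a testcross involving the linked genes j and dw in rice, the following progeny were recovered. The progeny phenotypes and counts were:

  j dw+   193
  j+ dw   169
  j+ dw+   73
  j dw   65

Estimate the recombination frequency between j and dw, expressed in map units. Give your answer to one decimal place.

27.6 map units

The two most frequent classes, j+ dw (169) and j dw+ (193), are the parental types, so the F1 was j+ dw / j dw+.
The recombinant classes are j+ dw+ and j dw: 73 + 65 = 138.
Recombination frequency = 138/500 = 0.2760 ≈ 27.6%, i.e. 27.6 map units.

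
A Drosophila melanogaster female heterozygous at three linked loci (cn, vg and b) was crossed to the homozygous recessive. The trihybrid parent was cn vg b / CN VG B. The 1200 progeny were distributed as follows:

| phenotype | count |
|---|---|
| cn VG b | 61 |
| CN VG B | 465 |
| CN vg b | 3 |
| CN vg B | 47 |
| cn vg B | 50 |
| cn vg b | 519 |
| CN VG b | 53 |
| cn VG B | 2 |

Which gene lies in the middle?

cn

The two rarest classes, CN vg b and cn VG B, are the double crossovers. Comparing them with the parentals, only the cn allele has switched, so cn is the middle locus and the order is vg – cn – b.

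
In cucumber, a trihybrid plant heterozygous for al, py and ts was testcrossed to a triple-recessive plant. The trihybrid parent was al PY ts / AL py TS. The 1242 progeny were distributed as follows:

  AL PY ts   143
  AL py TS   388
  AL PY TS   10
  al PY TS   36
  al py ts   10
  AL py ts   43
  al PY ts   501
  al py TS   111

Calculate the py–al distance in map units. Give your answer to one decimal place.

The two rarest classes, al py ts and AL PY TS, are the double crossovers. Comparing them with the parentals, only the py allele has switched, so py is the middle locus and the order is al – py – ts.
Crossovers in the al–py interval produce the single-crossover classes AL PY ts and al py TS (143 + 111 = 254) plus the double crossovers (20).
RF(al–py) = (254 + 20) / 1242 = 274/1242 = 0.2206 → 22.1 map units.

22.1 map units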